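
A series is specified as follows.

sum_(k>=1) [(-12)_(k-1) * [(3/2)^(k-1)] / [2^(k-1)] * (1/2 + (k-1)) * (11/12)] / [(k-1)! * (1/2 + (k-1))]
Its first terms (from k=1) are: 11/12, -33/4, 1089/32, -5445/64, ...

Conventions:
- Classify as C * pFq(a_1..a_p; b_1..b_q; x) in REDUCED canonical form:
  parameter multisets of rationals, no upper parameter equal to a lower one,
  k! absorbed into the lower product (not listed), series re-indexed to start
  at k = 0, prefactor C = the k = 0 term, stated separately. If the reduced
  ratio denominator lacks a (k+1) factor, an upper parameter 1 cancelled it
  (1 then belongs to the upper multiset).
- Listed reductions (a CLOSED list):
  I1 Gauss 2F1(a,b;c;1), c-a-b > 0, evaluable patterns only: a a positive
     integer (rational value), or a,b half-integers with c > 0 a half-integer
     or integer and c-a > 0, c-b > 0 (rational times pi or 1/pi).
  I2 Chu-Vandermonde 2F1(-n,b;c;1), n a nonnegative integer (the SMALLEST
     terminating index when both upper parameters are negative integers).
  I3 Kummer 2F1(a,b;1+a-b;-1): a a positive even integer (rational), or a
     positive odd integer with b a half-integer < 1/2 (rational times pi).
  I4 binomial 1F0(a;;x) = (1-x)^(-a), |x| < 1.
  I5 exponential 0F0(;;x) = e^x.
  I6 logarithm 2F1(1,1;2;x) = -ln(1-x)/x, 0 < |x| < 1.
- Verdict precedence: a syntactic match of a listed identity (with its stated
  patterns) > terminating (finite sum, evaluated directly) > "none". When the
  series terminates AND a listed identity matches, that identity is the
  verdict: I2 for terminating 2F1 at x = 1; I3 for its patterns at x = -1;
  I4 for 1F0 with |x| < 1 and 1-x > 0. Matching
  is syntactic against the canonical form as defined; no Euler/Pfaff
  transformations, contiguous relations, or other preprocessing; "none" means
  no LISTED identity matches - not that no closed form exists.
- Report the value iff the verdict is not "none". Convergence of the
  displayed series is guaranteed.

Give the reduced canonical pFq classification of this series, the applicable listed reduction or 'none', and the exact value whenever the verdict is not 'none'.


Classification (C = 11/12): 1F0 with upper {-12}, lower {-}, argument x = 3/4. Verdict at x = 3/4: the binomial series (I4) matches (the 1F0 binomial series: exponent 12, x = 3/4). Hence: 11/201326592.

Structural cue: t_0 = 11/12 here, and striking the common factor k + 1/2 reduces the term (C = 11/12).
Consecutive-term ratio: r(k) = (3/4) * (k-12) / [(k+1)] - rational in k, leading ratio (3/4); with t_0 = 11/12, classification follows.


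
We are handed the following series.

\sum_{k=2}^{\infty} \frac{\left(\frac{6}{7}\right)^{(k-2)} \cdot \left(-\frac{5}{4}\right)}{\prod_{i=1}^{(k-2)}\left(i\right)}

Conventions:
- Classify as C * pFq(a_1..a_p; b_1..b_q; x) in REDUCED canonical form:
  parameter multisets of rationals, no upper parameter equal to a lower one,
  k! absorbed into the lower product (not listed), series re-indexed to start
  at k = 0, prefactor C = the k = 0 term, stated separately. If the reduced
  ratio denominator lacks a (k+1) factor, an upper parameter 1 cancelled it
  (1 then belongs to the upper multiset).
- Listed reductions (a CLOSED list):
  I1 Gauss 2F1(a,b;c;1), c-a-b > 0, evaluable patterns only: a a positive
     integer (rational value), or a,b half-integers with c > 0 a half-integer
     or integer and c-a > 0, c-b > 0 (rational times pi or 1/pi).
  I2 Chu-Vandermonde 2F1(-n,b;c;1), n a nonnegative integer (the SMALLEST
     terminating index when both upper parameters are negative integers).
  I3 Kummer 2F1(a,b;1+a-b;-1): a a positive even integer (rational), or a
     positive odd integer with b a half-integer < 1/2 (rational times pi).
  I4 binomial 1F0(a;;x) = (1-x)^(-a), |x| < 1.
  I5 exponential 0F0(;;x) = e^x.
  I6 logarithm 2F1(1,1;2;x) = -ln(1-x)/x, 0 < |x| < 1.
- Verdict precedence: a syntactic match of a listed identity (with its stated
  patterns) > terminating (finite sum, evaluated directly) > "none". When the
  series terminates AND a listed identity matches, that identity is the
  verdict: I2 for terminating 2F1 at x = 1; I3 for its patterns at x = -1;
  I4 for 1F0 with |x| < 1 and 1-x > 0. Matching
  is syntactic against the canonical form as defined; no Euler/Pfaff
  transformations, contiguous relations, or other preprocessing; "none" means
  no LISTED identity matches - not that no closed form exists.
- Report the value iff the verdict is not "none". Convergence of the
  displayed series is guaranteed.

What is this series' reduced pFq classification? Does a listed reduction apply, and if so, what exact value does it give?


This is -\frac{5}{4} * 0F0(-; -; \frac{6}{7}) in reduced canonical form. Verdict at x = \frac{6}{7}: the I5 exponential reduction matches (the 0F0 exponential series at x = \frac{6}{7}). Value: \left(-\frac{5}{4}\right) \cdot e^{\frac{6}{7}}.

Key observation: t_0 being -\frac{5}{4}, the product of the first k integers (C = -5/4) is k!.
Step ratio: r(k) = \frac{6}{7} * 1 / [(k+1)] - rational in k, leading ratio \frac{6}{7}; with t_0 = -\frac{5}{4}, classification follows.


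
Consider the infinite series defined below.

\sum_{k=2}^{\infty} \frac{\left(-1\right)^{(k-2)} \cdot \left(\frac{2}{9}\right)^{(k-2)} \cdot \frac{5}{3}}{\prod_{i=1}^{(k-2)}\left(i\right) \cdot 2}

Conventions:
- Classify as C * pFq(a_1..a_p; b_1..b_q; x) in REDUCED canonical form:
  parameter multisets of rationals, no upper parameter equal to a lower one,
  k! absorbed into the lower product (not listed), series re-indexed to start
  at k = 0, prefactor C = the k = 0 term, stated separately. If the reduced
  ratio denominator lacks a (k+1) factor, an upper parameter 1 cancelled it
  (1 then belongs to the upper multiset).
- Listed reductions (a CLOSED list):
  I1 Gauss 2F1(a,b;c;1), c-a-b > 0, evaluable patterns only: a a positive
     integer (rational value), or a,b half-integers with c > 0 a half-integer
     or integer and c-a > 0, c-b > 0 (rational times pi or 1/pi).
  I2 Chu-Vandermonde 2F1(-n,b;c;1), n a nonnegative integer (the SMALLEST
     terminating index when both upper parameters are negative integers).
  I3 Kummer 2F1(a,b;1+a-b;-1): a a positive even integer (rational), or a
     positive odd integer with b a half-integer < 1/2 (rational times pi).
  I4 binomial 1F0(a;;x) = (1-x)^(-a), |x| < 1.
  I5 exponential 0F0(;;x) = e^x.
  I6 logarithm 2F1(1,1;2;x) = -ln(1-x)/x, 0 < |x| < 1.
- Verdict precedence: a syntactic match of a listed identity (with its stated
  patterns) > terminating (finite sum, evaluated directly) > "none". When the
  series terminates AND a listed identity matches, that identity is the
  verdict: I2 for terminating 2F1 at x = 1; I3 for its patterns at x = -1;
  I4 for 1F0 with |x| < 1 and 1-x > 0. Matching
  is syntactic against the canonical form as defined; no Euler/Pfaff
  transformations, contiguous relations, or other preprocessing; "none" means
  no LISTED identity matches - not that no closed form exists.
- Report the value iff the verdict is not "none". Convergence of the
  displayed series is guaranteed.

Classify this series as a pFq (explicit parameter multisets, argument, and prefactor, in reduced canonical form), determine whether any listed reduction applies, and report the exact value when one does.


Canonical form: C = \frac{5}{6} times 0F0 with upper {-}, lower {-}, x = -\frac{2}{9}. Verdict: the exponential series (I5) applies (the 0F0 exponential series at x = -\frac{2}{9}). Value: \frac{5}{6} \cdot e^{-\frac{2}{9}}.

Key observation: with t_0 = \frac{5}{6}, the product of the first k integers (C = 5/6, x = -2/9) is k!.
Term ratio: r(k) = -\frac{2}{9} * 1 / [(k+1)] - poly over poly, x = -\frac{2}{9} from leading terms; C = \frac{5}{6} at k = 0.


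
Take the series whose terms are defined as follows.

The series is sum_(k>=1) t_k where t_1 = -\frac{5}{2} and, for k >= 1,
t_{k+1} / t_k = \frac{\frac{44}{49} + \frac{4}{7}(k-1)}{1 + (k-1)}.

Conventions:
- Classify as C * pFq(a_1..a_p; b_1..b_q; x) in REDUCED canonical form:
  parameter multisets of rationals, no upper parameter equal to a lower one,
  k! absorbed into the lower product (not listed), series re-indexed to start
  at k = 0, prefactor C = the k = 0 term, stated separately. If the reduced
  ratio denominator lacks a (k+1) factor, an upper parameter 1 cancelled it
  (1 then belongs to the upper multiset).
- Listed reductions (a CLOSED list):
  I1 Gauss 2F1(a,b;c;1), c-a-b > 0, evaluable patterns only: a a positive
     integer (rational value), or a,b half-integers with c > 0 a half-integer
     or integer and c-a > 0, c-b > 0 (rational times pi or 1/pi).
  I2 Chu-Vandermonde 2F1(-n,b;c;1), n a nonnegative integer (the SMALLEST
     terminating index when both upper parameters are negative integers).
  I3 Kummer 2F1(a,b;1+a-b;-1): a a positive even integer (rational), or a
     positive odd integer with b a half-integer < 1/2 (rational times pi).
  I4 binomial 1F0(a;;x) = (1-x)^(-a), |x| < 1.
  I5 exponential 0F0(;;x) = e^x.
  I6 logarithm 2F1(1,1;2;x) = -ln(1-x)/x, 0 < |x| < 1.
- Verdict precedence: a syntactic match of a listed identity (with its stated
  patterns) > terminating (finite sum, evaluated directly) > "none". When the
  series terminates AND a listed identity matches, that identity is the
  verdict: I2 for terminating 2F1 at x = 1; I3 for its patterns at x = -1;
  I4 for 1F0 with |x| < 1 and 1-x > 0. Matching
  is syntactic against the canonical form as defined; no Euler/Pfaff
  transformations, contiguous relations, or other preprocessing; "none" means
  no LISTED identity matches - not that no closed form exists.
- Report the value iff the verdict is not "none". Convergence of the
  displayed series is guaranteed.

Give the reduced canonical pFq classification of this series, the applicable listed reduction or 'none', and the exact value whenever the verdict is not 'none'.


At argument \frac{4}{7}: a 1F0 with upper {\frac{11}{7}}, lower {-}, scaled by C = -\frac{5}{2}. Verdict: this is binomial (I4) (the 1F0 binomial series: exponent -11/7, x = \frac{4}{7}). Value: \left(-\frac{5}{2}\right) \cdot \left(\frac{3}{7}\right)^{-\frac{11}{7}}.

The tell: t_0 = -\frac{5}{2} here, and roots of the ratio polynomials (C = -5/2) are the negated parameters.
Ratio: r(k) = \frac{4}{7} * (k+\frac{11}{7}) / [(k+1)] - rational in k, leading ratio \frac{4}{7}; with t_0 = -\frac{5}{2}, classification follows.


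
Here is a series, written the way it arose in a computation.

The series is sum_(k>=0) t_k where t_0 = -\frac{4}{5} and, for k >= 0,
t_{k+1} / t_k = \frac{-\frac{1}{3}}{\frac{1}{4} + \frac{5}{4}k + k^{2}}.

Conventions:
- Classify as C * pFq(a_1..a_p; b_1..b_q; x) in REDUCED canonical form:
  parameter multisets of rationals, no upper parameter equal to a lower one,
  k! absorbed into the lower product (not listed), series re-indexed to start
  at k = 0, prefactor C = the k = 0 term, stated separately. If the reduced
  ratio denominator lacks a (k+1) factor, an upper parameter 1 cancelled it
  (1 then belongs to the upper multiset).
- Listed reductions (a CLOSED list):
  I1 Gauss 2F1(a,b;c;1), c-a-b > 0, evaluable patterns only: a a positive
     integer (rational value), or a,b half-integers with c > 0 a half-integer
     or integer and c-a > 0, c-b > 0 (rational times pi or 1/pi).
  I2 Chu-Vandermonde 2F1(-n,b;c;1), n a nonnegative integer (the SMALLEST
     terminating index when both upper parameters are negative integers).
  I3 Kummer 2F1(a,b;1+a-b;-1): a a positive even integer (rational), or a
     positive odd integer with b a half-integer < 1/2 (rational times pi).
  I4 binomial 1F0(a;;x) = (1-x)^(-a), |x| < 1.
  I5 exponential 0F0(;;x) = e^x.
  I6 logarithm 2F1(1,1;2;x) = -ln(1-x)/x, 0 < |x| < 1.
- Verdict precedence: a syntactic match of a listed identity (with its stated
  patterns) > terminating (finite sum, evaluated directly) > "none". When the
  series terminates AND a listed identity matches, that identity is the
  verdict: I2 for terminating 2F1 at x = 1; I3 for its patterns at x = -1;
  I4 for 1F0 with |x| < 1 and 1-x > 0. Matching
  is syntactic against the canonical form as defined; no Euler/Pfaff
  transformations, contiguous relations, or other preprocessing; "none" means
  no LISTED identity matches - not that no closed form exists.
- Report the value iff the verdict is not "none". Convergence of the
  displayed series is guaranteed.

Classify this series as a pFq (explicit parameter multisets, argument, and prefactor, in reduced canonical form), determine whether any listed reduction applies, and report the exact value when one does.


Reduced: x = -\frac{1}{3}, 0F1, upper = {-}, lower = {\frac{1}{4}}, C = -\frac{4}{5}. Verdict: none - at argument -\frac{1}{3} the multisets {-} ; {\frac{1}{4}} match no listed identity.

Key step: x = -\frac{1}{3} and roots of the ratio polynomials (C = -4/5) are the negated parameters.
Term ratio: r(k) = -\frac{1}{3} * 1 / [(k+\frac{1}{4}) (k+1)] - rational; roots negated = parameters, x = -\frac{1}{3}, C = -\frac{4}{5}.


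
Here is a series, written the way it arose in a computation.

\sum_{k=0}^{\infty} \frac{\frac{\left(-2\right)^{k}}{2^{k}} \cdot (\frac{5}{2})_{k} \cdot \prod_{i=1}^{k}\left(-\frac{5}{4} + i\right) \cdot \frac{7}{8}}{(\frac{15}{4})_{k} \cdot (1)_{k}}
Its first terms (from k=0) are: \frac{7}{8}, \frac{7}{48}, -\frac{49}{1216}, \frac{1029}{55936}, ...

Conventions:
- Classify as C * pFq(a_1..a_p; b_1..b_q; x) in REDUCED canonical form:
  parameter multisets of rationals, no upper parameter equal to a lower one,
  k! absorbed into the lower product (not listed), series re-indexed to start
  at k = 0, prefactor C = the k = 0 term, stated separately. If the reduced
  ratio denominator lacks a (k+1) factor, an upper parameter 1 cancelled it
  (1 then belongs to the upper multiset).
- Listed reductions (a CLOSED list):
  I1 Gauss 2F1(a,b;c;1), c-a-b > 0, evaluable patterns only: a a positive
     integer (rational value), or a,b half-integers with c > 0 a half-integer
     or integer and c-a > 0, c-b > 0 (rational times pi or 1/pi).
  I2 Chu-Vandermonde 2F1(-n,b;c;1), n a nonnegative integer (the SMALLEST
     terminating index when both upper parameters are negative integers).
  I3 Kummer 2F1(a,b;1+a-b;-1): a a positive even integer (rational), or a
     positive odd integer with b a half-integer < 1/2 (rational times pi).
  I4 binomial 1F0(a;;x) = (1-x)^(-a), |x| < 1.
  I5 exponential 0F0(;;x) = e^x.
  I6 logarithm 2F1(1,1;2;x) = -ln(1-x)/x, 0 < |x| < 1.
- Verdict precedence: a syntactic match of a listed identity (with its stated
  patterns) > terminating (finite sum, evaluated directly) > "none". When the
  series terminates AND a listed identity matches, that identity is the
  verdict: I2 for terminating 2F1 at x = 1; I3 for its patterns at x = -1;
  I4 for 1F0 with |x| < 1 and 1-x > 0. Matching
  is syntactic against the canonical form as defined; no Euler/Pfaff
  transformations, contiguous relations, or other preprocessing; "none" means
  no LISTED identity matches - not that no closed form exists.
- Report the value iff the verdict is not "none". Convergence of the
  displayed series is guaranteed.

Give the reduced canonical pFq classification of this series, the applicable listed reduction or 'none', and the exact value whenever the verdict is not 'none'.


Reduced: x = -1, 2F1, upper = {-\frac{1}{4}, \frac{5}{2}}, lower = {\frac{15}{4}}, C = \frac{7}{8}. Verdict: no listed reduction: x = -1 and upper {-\frac{1}{4}, \frac{5}{2}} fail every I1-I6 pattern.

The tell: with t_0 = \frac{7}{8}, the two k-th powers (C = 7/8, x = -1) combine into one argument.
Adjacent-term ratio: r(k) = -1 * (k-\frac{1}{4}) (k+\frac{5}{2}) / [(k+\frac{15}{4}) (k+1)] - rational in k, leading ratio -1; with t_0 = \frac{7}{8}, classification follows.


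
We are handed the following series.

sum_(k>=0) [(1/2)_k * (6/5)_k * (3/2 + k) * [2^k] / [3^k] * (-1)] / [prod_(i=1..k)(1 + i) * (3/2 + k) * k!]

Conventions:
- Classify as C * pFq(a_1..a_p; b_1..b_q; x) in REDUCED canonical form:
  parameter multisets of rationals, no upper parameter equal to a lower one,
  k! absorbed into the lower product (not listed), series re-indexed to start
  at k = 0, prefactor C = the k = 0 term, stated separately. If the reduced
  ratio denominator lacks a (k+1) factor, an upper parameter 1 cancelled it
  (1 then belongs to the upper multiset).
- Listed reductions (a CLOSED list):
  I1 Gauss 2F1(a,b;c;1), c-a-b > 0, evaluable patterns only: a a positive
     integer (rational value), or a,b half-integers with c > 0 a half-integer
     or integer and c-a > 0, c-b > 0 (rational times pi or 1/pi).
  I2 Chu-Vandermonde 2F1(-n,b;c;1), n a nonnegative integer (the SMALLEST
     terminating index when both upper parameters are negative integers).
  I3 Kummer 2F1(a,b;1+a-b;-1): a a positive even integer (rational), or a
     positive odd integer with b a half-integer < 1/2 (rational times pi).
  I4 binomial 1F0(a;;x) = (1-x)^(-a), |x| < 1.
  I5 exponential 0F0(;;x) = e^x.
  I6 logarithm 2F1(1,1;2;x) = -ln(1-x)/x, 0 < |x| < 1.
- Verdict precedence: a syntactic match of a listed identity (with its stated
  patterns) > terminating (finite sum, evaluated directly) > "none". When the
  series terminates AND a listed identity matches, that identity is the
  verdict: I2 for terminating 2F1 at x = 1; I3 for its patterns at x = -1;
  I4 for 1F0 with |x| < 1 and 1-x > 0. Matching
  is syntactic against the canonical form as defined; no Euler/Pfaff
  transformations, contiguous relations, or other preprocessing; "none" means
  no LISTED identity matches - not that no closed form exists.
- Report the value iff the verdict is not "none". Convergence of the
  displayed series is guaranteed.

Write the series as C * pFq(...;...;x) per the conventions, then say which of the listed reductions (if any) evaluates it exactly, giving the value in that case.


First insight: t_0 = -1 here, and k + 3/2 divides numerator and denominator alike; prefactor -1 after cancelling.
Consecutive-term ratio: r(k) = (2/3) * (k+1/2) (k+6/5) / [(k+2) (k+1)] - rational in k. x = (2/3); t_0 = -1; negate the roots.

Canonical form: C = -1 times 2F1 with upper {1/2, 6/5}, lower {2}, x = 2/3. Verdict: none. Every listed pattern misses the 2F1 form at 2/3, upper {1/2, 6/5}.


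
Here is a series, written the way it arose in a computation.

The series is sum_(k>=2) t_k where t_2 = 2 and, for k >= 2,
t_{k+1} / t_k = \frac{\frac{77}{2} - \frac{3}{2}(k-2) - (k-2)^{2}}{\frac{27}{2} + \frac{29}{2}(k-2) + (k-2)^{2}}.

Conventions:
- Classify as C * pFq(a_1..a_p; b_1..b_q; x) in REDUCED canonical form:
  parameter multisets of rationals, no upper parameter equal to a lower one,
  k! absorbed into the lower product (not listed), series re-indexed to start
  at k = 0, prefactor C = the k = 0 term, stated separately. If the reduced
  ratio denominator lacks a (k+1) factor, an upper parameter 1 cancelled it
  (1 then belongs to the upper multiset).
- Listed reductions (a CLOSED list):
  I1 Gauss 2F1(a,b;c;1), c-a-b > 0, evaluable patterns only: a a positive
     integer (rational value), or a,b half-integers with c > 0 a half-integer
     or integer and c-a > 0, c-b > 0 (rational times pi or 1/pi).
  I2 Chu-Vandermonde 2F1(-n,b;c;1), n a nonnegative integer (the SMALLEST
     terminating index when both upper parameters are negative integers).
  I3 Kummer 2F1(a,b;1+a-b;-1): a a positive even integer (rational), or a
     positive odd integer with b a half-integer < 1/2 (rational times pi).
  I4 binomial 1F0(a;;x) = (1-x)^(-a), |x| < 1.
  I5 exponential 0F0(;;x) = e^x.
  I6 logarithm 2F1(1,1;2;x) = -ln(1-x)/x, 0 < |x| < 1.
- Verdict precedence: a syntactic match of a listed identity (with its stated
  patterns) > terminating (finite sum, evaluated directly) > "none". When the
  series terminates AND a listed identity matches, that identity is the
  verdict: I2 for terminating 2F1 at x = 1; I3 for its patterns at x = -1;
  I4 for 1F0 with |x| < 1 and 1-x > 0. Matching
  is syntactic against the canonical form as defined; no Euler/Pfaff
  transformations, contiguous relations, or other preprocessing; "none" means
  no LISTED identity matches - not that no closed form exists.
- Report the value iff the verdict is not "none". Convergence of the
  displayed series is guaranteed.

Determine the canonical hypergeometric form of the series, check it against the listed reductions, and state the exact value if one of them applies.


Key observation: t_0 = 2 here, and the expanded ratio factors over Q; C = 2, x = -1, roots give parameters.
Consecutive-term ratio: r(k) = -1 * (k-\frac{11}{2}) (k+7) / [(k+\frac{27}{2}) (k+1)] - rational in k. x = -1; t_0 = 2; negate the roots.

Canonical form: C = 2 times 2F1 with upper {-\frac{11}{2}, 7}, lower {\frac{27}{2}}, x = -1. Verdict at x = -1: Kummer's theorem (I3) matches (x = -1; c = \frac{27}{2} equals 1+a-b for upper {-\frac{11}{2}, 7}: listed pattern). Hence: \frac{929553625}{134217728} \cdot \pi.


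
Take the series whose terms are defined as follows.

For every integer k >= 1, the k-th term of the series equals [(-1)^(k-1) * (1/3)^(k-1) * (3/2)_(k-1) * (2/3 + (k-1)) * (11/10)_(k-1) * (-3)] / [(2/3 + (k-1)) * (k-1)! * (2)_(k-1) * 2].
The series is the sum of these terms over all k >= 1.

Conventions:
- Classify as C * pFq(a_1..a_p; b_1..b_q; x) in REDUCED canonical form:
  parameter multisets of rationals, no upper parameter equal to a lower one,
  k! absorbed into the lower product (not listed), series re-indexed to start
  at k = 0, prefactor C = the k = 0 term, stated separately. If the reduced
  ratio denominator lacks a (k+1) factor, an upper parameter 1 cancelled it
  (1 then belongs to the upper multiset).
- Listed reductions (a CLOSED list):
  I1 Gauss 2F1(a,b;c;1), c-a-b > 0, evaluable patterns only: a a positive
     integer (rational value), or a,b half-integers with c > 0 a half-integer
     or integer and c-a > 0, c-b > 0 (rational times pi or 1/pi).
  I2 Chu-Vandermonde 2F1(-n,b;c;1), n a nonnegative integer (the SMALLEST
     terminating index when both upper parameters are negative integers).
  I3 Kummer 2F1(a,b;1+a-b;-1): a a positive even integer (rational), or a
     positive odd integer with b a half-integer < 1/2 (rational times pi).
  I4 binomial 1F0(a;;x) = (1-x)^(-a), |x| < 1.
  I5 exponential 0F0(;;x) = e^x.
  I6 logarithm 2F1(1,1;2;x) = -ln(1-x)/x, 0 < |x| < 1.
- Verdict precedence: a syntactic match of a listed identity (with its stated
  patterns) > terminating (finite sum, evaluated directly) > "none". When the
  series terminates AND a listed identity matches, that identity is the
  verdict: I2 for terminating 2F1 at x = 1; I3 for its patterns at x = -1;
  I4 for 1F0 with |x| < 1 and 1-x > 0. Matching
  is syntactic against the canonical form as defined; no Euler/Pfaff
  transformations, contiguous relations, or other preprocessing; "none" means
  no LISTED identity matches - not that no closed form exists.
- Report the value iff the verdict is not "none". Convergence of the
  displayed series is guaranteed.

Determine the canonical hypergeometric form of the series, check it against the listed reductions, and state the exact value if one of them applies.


Canonical form: C = -3/2 times 2F1 with upper {11/10, 3/2}, lower {2}, x = -1/3. Verdict: none - at argument -1/3 the multisets {11/10, 3/2} ; {2} match no listed identity.

Key step: with t_0 = -3/2, the constant factors (prefactor -3/2) combine into one prefactor.
Consecutive-term ratio: r(k) = (-1/3) * (k+11/10) (k+3/2) / [(k+2) (k+1)] - rational in k, leading ratio (-1/3); with t_0 = -3/2, classification follows.


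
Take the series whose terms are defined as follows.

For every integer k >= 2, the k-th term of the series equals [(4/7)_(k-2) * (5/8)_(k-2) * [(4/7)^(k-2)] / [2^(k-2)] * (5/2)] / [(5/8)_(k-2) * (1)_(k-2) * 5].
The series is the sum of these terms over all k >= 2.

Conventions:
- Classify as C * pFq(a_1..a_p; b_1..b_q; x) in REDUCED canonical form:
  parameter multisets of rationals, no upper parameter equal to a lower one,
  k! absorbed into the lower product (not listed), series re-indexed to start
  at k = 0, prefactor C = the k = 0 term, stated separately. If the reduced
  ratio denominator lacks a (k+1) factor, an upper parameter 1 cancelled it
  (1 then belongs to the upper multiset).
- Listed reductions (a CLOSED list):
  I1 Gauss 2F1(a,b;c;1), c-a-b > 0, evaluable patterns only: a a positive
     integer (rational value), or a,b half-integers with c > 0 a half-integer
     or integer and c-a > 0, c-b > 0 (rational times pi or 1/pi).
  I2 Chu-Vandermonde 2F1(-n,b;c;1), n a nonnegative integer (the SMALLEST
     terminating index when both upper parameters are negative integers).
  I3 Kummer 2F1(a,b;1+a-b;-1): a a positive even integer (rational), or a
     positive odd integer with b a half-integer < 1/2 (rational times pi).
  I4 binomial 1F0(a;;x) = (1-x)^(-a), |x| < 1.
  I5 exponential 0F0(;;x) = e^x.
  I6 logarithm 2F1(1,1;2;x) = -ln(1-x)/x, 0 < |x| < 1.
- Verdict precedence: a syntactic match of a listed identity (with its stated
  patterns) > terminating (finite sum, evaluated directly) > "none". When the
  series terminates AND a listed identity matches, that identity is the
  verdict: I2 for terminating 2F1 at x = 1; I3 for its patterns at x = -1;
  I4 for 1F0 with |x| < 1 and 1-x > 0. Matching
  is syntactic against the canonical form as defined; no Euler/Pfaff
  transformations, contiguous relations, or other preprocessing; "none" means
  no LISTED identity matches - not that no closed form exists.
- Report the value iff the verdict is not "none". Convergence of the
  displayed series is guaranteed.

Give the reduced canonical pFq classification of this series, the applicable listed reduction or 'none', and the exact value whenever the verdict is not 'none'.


The series (x = 2/7) is 1F0: upper {4/7}, lower {-}, prefactor 1/2. Verdict: this is the binomial series (I4) (the 1F0 binomial series: exponent -4/7, x = 2/7). Hence: (1/2) * (5/7)^(-4/7).

Structural cue: t_0 being 1/2, (1)_k (C = 1/2) is k! itself.
Consecutive-term ratio: r(k) = (2/7) * (k+4/7) / [(k+1)] - rational in k, leading ratio (2/7); with t_0 = 1/2, classification follows.


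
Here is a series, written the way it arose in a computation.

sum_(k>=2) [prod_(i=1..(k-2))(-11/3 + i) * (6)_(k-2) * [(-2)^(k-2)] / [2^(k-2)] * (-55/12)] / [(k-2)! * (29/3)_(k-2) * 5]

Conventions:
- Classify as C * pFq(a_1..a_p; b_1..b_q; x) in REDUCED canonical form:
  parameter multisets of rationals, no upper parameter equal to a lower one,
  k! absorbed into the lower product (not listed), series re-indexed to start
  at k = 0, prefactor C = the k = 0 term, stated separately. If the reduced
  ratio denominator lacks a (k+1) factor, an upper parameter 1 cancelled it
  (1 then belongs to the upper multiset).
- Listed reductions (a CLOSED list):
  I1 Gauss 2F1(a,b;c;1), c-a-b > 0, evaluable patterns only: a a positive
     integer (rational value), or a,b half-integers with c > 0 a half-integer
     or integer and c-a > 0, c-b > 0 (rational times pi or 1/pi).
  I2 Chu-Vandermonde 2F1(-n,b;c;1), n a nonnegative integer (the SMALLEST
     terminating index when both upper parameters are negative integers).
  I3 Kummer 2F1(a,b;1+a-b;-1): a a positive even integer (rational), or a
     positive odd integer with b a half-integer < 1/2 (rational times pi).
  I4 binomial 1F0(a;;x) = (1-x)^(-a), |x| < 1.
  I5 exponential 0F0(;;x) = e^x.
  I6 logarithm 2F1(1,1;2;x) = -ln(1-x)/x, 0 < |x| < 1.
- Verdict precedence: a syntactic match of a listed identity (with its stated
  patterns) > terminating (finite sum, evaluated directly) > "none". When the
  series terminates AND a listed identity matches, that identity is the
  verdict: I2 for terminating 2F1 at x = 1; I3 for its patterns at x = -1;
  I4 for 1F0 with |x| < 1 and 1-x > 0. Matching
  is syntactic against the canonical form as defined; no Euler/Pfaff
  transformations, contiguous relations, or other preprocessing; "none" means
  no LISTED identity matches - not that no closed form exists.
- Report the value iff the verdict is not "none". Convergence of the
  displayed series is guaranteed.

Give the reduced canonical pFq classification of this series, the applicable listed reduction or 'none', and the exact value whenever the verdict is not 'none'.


At argument -1: a 2F1 with upper {-8/3, 6}, lower {29/3}, scaled by C = -11/12. Verdict: this is Kummer's theorem (I3) (x = -1; c = 29/3 equals 1+a-b for upper {-8/3, 6}: listed pattern). Value: -3289/972.

Key step: x = (-1) and the running product (C = -11/12) telescopes to a rising factorial.
Adjacent-term ratio: r(k) = (-1) * (k-8/3) (k+6) / [(k+29/3) (k+1)] ; factor over Q: parameters, x = (-1), and C = -11/12.


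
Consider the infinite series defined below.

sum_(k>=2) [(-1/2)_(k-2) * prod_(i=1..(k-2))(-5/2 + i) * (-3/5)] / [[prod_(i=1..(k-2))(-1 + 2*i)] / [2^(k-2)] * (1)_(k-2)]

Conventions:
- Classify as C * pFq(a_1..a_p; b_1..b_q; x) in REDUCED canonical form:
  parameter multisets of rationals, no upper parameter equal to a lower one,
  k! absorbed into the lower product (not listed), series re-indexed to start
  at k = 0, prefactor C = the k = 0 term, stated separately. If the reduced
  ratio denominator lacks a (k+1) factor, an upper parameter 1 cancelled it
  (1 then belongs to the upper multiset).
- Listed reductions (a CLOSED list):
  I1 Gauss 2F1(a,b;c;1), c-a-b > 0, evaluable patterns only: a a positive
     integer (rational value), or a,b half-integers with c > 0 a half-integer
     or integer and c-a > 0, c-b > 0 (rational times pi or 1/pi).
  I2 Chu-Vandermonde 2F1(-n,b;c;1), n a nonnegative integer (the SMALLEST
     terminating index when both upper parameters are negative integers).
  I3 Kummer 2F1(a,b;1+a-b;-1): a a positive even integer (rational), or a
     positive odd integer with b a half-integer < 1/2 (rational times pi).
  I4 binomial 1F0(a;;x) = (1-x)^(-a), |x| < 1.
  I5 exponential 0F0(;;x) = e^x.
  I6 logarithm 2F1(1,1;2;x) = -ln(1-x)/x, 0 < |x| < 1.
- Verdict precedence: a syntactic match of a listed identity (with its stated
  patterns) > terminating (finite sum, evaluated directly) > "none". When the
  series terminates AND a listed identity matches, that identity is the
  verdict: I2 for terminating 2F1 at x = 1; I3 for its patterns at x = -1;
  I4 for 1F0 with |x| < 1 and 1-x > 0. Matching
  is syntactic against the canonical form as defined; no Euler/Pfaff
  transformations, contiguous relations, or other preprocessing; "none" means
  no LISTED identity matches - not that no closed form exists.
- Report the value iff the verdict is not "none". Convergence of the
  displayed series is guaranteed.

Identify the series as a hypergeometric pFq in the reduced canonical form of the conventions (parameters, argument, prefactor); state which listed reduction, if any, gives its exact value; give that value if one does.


Classification (C = -3/5): 2F1 with upper {-3/2, -1/2}, lower {1/2}, argument x = 1. Verdict at x = 1: the half-integer Gauss pattern (I1) matches (x = 1; upper {-3/2, -1/2} half-integers, c = 1/2 in the evaluable pattern). Sum: (-9/20) * pi.

First insight: x = 1 and (1)_k (C = -3/5) is k! itself.
Adjacent-term ratio: r(k) = 1 * (k-3/2) (k-1/2) / [(k+1/2) (k+1)] ; factor over Q: parameters, x = 1, and C = -3/5.


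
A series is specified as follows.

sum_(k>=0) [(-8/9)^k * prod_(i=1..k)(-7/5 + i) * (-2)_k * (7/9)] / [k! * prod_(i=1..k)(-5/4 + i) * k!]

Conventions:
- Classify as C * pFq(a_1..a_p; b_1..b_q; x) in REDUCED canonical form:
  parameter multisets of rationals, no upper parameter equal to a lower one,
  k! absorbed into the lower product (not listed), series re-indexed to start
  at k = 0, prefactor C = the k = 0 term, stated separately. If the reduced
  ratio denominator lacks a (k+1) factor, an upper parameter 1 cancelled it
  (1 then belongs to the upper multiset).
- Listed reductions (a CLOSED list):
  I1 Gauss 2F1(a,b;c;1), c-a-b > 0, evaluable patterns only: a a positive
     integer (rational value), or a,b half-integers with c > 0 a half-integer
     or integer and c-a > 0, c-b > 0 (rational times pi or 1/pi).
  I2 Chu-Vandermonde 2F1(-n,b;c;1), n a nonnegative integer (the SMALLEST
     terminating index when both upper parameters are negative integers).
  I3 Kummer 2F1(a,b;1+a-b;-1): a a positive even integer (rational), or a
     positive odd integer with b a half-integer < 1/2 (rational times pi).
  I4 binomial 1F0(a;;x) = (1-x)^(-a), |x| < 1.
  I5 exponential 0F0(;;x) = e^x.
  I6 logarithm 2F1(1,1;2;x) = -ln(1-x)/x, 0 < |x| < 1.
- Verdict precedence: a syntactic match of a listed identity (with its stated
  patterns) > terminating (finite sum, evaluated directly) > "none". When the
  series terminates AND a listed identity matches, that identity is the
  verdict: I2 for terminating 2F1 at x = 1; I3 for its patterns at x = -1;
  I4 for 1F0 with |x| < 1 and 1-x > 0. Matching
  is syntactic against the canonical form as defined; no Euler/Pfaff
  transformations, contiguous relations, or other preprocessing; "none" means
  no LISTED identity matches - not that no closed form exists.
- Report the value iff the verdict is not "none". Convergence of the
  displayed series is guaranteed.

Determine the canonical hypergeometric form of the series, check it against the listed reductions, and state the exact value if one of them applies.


Prefactor 7/9, argument -8/9: 2F2 with upper {-2, -2/5} over lower {-1/4, 1}. Verdict: terminating - the sum ends at index 2 because -2 is a negative integer; exact evaluation follows. Its exact value is 61663/18225.

The tell: with t_0 = 7/9, the lower running product (C = 7/9) is a rising factorial.
Step ratio: r(k) = (-8/9) * (k-2) (k-2/5) / [(k-1/4) (k+1) (k+1)] - rational; roots negated = parameters, x = (-8/9), C = 7/9.


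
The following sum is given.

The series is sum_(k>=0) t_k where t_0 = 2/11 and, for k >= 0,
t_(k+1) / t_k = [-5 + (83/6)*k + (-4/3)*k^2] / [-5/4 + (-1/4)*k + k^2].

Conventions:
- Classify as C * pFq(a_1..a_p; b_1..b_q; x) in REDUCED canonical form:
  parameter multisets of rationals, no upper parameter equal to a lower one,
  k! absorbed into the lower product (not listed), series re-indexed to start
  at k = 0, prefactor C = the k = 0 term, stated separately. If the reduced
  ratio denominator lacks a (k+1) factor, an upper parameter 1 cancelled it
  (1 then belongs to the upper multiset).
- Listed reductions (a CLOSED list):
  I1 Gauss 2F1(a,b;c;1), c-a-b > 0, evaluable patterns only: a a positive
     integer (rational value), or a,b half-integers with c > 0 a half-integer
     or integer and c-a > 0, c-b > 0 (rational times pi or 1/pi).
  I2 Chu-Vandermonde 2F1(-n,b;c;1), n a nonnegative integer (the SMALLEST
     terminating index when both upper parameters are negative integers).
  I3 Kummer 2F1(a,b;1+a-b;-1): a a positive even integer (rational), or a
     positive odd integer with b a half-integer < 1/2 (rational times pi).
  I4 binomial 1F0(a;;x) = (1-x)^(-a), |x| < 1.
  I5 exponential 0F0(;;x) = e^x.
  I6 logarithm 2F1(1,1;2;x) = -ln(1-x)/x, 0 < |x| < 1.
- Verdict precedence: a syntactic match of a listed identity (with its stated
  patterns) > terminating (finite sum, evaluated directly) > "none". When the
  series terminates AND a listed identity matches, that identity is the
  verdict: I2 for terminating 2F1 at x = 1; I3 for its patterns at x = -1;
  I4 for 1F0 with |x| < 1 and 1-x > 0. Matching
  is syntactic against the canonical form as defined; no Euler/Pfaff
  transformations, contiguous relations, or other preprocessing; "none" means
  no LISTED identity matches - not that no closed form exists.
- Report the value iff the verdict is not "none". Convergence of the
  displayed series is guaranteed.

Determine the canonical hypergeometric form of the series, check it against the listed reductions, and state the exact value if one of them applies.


Structural cue: x = (-4/3) and factor the ratio over Q (C = 2/11): negated roots = parameters.
Consecutive-term ratio: r(k) = (-4/3) * (k-10) (k-3/8) / [(k-5/4) (k+1)] - rational in k. x = (-4/3); t_0 = 2/11; negate the roots.

Classification (C = 2/11): 2F1 with upper {-10, -3/8}, lower {-5/4}, argument x = -4/3. Verdict: terminating (-10 upstairs). 11 nonzero terms in all; added directly. Exact value: -313361598107054/96792353163.


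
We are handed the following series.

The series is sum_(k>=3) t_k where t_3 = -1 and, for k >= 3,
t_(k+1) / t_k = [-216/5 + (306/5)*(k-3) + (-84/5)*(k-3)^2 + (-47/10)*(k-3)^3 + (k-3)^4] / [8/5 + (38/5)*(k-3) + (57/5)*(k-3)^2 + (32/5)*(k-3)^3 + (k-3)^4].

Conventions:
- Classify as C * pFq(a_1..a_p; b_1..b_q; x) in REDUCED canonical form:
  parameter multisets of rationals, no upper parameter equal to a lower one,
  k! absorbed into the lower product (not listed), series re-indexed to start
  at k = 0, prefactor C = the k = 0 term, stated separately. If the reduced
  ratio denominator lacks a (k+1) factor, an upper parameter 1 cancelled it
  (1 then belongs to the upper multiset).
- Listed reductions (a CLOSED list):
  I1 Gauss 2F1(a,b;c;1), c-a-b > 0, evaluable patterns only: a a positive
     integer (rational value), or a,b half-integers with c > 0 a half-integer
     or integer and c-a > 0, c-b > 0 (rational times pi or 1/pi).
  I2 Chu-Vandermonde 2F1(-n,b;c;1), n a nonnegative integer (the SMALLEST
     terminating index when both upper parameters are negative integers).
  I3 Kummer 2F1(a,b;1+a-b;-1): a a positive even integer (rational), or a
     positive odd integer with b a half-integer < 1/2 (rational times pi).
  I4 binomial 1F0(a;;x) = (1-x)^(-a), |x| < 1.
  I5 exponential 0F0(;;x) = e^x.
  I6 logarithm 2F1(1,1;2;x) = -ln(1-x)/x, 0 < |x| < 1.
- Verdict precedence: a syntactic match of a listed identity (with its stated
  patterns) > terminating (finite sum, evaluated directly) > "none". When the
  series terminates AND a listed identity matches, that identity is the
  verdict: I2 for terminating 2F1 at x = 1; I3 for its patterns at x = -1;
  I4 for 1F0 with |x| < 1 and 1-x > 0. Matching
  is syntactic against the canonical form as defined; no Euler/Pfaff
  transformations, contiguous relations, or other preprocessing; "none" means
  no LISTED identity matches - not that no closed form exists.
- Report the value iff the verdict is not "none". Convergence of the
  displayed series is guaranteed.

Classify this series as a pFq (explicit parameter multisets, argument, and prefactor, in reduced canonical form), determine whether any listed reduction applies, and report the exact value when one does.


Key observation: with t_0 = -1, roots of the ratio polynomials (C = -1, x = 1) are the negated parameters.
Adjacent-term ratio: r(k) = 1 * (k-6) (k-3/2) (k-6/5) / [(k+2/5) (k+1) (k+1)] - rational; roots negated = parameters, x = 1, C = -1.

The series (x = 1) is 3F2: upper {-6, -3/2, -6/5}, lower {2/5, 1}, prefactor -1. Verdict: terminating - upper parameter -6 makes this a finite sum (last index 6), evaluated exactly. Value: 13640315/574464.


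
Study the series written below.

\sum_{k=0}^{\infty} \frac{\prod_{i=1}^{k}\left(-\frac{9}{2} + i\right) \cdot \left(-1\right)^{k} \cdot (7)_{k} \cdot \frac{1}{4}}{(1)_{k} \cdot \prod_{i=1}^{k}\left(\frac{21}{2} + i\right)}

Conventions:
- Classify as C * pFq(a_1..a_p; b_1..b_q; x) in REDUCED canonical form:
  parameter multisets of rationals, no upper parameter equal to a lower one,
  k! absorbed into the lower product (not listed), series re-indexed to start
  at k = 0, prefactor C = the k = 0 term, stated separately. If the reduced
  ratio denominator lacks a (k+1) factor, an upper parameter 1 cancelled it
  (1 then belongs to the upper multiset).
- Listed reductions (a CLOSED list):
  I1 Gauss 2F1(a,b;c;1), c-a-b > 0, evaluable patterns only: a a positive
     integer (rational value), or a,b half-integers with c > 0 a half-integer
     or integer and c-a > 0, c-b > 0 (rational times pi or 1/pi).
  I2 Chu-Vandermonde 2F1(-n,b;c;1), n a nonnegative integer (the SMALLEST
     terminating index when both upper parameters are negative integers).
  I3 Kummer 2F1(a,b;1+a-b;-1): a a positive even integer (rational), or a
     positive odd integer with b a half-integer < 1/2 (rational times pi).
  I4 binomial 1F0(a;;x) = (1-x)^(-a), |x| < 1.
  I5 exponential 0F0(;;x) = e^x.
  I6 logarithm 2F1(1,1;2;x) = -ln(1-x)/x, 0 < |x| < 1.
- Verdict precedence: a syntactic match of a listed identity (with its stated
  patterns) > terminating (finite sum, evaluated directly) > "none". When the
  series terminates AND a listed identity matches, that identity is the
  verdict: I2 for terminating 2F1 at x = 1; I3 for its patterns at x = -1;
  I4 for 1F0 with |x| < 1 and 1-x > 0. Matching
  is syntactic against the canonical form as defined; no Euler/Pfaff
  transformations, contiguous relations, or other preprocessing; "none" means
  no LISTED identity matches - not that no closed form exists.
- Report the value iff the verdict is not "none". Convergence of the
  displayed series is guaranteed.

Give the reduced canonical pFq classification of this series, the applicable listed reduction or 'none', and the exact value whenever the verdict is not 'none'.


Reduced: x = -1, 2F1, upper = {-\frac{7}{2}, 7}, lower = {\frac{23}{2}}, C = \frac{1}{4}. Verdict: the Kummer evaluation I3 matches (x = -1; c = \frac{23}{2} equals 1+a-b for upper {-\frac{7}{2}, 7}: listed pattern). Exact value: \frac{14549535}{33554432} \cdot \pi.

First insight: t_0 being \frac{1}{4}, the lower running product (prefactor 1/4) is a rising factorial.
Adjacent-term ratio: r(k) = -1 * (k-\frac{7}{2}) (k+7) / [(k+\frac{23}{2}) (k+1)] - rational in k, leading ratio -1; with t_0 = \frac{1}{4}, classification follows.
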